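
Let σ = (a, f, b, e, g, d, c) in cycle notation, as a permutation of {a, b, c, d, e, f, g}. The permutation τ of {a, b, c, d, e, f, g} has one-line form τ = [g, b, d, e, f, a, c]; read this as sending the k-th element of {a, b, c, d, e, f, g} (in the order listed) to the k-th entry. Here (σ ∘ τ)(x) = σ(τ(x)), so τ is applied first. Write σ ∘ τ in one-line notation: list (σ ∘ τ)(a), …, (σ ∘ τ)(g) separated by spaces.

(σ ∘ τ)(x) = σ(τ(x)). Computing each image: σ(τ(a)) = σ(g) = d, σ(τ(b)) = σ(b) = e, σ(τ(c)) = σ(d) = c, σ(τ(d)) = σ(e) = g, σ(τ(e)) = σ(f) = b, σ(τ(f)) = σ(a) = f, σ(τ(g)) = σ(c) = a.
Hence σ ∘ τ = [d e c g b f a].

d e c g b f a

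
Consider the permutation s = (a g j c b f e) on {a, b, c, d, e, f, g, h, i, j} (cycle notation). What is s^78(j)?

j lies in the 7-cycle (a g j c b f e).
Since the cycle has length 7, s^78 acts on it the same as s^1 (78 mod 7 = 1).
Advancing 1 step from j: j → c.

c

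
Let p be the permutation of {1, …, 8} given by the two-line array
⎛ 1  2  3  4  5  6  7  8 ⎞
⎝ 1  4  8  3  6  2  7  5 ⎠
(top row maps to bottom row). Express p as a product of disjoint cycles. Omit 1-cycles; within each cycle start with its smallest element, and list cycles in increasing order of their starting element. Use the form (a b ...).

From 2: 2 → 4 → 3 → 8 → 5 → 6 → 2, closing the cycle (2 4 3 8 5 6).
Continuing from each remaining unvisited element yields (2 4 3 8 5 6).

(2 4 3 8 5 6)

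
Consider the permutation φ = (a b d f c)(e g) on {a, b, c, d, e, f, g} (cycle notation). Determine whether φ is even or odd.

odd

The cycle lengths are 5, 2.
A cycle of length ℓ contributes ℓ−1 transpositions, so φ is a product of 4 + 1 = 5 transpositions — odd.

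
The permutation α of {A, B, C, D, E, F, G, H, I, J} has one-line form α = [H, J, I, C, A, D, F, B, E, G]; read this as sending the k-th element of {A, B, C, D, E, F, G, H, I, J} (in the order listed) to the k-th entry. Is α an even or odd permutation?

In disjoint-cycle form the cycle lengths are 10.
A cycle is odd iff its length is even; α has 1 even-length cycle, so sgn(α) = (−1)^1 and α is odd.

odd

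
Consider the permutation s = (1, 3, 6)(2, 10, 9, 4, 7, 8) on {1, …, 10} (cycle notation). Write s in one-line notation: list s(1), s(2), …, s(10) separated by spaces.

3 10 6 7 5 1 8 2 4 9

Image by image: 1↦3, 2↦10, 3↦6, 4↦7, 5↦5, 6↦1, 7↦8, 8↦2, 9↦4, 10↦9.
Listing these in domain order gives 3 10 6 7 5 1 8 2 4 9.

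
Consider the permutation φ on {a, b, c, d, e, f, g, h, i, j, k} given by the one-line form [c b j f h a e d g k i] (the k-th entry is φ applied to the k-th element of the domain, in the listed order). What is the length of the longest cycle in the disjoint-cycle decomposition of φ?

Decomposing into disjoint cycles gives (a, c, j, k, i, g, e, h, d, f); the longest has length 10.

10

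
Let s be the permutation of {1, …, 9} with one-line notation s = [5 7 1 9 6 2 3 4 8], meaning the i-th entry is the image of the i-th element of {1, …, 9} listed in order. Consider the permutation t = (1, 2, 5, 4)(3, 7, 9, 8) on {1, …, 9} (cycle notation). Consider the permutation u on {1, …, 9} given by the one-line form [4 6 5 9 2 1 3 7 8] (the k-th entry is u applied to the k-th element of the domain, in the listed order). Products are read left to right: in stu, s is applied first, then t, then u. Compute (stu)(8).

4

Chase 8: s(8) = 4; t(4) = 1; u(1) = 4. Hence (stu)(8) = 4.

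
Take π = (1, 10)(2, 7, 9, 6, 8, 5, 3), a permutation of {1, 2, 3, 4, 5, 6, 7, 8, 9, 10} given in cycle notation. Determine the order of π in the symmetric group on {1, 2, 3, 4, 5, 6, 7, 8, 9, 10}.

14

The cycle type of π is (7, 2, 1).
The order is lcm(7, 2) = 14.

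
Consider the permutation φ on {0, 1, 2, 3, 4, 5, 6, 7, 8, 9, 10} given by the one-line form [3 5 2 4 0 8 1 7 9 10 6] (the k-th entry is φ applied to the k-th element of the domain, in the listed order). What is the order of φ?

Writing φ as disjoint cycles, the cycle lengths are 6, 3, 1, 1.
Since disjoint cycles commute, ord(φ) = lcm(6, 3) = 6.

6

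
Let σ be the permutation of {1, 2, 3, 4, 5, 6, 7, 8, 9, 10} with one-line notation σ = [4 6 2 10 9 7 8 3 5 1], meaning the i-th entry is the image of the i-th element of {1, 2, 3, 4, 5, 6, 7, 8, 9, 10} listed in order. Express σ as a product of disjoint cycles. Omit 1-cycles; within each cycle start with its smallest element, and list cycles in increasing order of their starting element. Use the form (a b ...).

From 1: 1 → 4 → 10 → 1, closing the cycle (1 4 10).
Continuing from each remaining unvisited element yields (1 4 10)(2 6 7 8 3)(5 9).

(1 4 10)(2 6 7 8 3)(5 9)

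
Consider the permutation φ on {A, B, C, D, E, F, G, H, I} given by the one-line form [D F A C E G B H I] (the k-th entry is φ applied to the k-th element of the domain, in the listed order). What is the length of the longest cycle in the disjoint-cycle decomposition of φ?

Decomposing into disjoint cycles gives (A D C)(B F G); the longest has length 3.

3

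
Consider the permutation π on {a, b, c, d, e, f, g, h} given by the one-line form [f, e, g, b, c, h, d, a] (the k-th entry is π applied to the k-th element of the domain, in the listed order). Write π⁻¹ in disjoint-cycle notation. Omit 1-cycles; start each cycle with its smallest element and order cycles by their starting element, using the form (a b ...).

(a h f)(b d g c e)

The cycle decomposition of π is (a f h)(b e c g d).
Reversing each cycle (and rotating so the smallest element leads) gives π⁻¹ = (a h f)(b d g c e).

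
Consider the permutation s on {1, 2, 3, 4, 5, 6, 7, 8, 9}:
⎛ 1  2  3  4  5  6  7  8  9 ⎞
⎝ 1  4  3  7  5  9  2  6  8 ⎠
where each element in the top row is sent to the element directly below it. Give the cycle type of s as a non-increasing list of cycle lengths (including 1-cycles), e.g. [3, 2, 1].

The disjoint cycles are (1)(2, 4, 7)(3)(5)(6, 9, 8), with lengths 3, 3, 1, 1, 1 in non-increasing order.

[3, 3, 1, 1, 1]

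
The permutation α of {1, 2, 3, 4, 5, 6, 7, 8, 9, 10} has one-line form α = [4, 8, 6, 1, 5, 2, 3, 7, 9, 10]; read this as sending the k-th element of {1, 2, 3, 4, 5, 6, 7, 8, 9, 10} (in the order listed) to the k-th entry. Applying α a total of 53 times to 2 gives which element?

Tracing 2 → 8 → … returns to 2 after 5 steps, so 2 lies in a 5-cycle (2 8 7 3 6).
Powers repeat with period 5 on this cycle, and 53 mod 5 = 3, so α^53(2) = α^3(2).
Advancing 3 steps from 2: 2 → 8 → 7 → 3.

3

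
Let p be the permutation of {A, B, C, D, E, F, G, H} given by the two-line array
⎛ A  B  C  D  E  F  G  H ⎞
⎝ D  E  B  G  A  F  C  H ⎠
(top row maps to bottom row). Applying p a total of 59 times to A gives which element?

Tracing A → D → … returns to A after 6 steps, so A lies in a 6-cycle (A D G C B E).
Powers repeat with period 6 on this cycle, and 59 mod 6 = 5, so p^59(A) = p^5(A).
Stepping 5 places around the cycle: A → D → G → C → B → E.

E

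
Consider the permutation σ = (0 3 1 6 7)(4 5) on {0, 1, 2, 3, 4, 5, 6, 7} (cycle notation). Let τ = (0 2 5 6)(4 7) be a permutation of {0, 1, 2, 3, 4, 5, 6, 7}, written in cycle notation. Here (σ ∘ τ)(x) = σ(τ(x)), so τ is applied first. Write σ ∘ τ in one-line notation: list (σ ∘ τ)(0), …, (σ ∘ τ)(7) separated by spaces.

2 6 4 1 0 7 3 5

(σ ∘ τ)(x) = σ(τ(x)). Computing each image: σ(τ(0)) = σ(2) = 2, σ(τ(1)) = σ(1) = 6, σ(τ(2)) = σ(5) = 4, σ(τ(3)) = σ(3) = 1, σ(τ(4)) = σ(7) = 0, σ(τ(5)) = σ(6) = 7, σ(τ(6)) = σ(0) = 3, σ(τ(7)) = σ(4) = 5.
Hence σ ∘ τ = [2 6 4 1 0 7 3 5].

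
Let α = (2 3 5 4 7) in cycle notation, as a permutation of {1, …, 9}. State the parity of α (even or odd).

The cycle lengths are 5, 1, 1, 1, 1.
A cycle of length ℓ contributes ℓ−1 transpositions, so α is a product of 4 transpositions — even.

even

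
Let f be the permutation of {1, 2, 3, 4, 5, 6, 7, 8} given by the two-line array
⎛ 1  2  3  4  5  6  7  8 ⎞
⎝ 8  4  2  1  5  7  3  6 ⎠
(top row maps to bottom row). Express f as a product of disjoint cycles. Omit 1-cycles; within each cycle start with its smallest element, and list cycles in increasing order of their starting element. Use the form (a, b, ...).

(1, 8, 6, 7, 3, 2, 4)

From 1: 1 → 8 → 6 → 7 → 3 → 2 → 4 → 1, closing the cycle (1, 8, 6, 7, 3, 2, 4).
Continuing from each remaining unvisited element yields (1, 8, 6, 7, 3, 2, 4).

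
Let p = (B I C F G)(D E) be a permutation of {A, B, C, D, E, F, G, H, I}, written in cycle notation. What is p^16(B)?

B lies in the 5-cycle (B I C F G).
On a 5-cycle, p^5 is the identity, so p^16 = p^1 there (16 ≡ 1 mod 5).
Stepping 1 place around the cycle: B → I.

I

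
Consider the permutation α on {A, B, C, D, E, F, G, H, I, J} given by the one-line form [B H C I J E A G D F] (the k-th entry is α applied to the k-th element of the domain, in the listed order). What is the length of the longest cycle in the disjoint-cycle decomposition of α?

Decomposing into disjoint cycles gives (A, B, H, G)(D, I)(E, J, F); the longest has length 4.

4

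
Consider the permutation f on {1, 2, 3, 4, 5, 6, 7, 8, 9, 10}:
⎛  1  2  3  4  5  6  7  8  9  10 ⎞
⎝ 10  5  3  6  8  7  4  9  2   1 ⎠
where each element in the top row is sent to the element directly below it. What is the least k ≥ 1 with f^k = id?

Decomposing into disjoint cycles gives cycle lengths 4, 3, 2, 1.
The order is lcm(4, 3, 2) = 12.

12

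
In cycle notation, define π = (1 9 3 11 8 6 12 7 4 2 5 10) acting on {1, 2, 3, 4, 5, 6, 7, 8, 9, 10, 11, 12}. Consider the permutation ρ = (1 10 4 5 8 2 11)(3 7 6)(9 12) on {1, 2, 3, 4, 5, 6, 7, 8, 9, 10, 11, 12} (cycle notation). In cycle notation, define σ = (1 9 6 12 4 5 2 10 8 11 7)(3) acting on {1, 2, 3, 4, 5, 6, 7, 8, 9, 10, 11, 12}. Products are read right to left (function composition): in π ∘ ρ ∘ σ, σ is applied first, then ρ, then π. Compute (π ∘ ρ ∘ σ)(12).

10

(π ∘ ρ ∘ σ)(12) = π(ρ(σ(12))). σ(12) = 4, then ρ(4) = 5, then π(5) = 10, so the result is 10.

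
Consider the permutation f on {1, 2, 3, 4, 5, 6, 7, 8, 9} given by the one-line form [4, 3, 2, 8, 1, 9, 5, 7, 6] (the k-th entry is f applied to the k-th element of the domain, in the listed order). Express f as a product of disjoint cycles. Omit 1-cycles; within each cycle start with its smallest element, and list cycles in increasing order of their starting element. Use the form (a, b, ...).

From 1: 1 → 4 → 8 → 7 → 5 → 1, closing the cycle (1, 4, 8, 7, 5).
Repeating from the next unused element and collecting all non-trivial cycles gives (1, 4, 8, 7, 5)(2, 3)(6, 9).

(1, 4, 8, 7, 5)(2, 3)(6, 9)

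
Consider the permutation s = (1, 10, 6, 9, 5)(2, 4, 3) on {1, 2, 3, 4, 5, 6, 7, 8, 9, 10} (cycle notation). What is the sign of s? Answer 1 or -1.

The cycle lengths are 5, 3, 1, 1.
A cycle is odd iff its length is even; s has 0 even-length cycles, so sgn(s) = (−1)^0 and s is even.

1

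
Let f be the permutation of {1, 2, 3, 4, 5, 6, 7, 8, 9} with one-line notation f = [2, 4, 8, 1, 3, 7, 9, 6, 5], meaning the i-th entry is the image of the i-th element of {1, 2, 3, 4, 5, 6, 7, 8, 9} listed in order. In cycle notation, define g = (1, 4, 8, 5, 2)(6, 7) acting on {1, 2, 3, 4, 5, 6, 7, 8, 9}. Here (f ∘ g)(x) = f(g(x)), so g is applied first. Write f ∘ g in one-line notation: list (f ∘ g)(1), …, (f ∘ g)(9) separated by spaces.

(f ∘ g)(x) = f(g(x)). Computing each image: f(g(1)) = f(4) = 1, f(g(2)) = f(1) = 2, f(g(3)) = f(3) = 8, f(g(4)) = f(8) = 6, f(g(5)) = f(2) = 4, f(g(6)) = f(7) = 9, f(g(7)) = f(6) = 7, f(g(8)) = f(5) = 3, f(g(9)) = f(9) = 5.
Hence f ∘ g = [1 2 8 6 4 9 7 3 5].

1 2 8 6 4 9 7 3 5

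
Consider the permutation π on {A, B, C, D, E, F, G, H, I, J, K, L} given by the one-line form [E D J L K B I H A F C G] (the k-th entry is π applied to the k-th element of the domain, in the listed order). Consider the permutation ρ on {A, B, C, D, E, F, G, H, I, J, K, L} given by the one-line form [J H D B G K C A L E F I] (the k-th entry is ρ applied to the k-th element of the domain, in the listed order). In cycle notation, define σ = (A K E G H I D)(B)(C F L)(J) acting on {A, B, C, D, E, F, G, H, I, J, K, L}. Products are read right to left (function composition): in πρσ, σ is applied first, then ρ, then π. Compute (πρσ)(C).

Chase C: σ(C) = F; ρ(F) = K; π(K) = C. Hence (πρσ)(C) = C.

C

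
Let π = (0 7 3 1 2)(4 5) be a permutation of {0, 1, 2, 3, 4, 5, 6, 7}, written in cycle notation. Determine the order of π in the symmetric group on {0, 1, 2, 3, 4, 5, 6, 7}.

The cycle type of π is (5, 2, 1).
The order of π is the least common multiple of its cycle lengths: lcm(5, 2) = 10.

10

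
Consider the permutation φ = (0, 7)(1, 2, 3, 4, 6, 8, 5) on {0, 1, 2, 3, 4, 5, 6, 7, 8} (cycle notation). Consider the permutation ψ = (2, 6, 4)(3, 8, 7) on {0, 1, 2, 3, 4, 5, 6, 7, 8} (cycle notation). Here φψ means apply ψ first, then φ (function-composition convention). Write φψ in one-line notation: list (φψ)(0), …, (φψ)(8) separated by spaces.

Chase each element through ψ then φ: 0 → 0 → 7; 1 → 1 → 2; 2 → 6 → 8; 3 → 8 → 5; 4 → 2 → 3; 5 → 5 → 1; 6 → 4 → 6; 7 → 3 → 4; 8 → 7 → 0.
Collecting the images, φψ = [7 2 8 5 3 1 6 4 0].

7 2 8 5 3 1 6 4 0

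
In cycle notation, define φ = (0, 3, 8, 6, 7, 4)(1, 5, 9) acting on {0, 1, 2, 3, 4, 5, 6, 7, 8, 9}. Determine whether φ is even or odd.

The cycle lengths are 6, 3, 1.
A cycle of length ℓ contributes ℓ−1 transpositions, so φ is a product of 5 + 2 = 7 transpositions — odd.

odd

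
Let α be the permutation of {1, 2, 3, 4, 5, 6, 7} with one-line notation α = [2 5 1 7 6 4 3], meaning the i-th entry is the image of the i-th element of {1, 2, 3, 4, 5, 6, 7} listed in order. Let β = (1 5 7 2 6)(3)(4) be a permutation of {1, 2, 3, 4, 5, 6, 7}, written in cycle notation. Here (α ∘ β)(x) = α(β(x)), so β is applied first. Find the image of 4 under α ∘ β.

β(4) = 4, then α(4) = 7; composing gives (α ∘ β)(4) = 7.

7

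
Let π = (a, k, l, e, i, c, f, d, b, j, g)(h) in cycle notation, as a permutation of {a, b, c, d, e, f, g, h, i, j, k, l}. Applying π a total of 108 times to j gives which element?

d

j lies in the 11-cycle (a, k, l, e, i, c, f, d, b, j, g).
On an 11-cycle, π^11 is the identity, so π^108 = π^9 there (108 ≡ 9 mod 11).
Advancing 9 steps from j: j → g → a → k → l → e → i → c → f → d.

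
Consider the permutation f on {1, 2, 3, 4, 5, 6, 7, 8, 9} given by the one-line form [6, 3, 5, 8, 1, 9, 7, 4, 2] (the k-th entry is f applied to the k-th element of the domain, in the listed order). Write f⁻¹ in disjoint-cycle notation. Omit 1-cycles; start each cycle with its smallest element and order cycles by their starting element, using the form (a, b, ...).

First write f in disjoint cycles: (1, 6, 9, 2, 3, 5)(4, 8).
The inverse reverses every cycle; in canonical form, f⁻¹ = (1, 5, 3, 2, 9, 6)(4, 8).

(1, 5, 3, 2, 9, 6)(4, 8)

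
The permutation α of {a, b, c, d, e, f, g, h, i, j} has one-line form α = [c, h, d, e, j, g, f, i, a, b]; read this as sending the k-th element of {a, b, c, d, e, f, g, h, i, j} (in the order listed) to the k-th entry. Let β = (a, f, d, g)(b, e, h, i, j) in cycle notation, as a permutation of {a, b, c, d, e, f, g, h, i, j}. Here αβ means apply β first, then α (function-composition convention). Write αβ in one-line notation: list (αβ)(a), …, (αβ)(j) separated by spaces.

g j d f i e c a b h

Chase each element through β then α: a → f → g; b → e → j; c → c → d; d → g → f; e → h → i; f → d → e; g → a → c; h → i → a; i → j → b; j → b → h.
Collecting the images, αβ = [g j d f i e c a b h].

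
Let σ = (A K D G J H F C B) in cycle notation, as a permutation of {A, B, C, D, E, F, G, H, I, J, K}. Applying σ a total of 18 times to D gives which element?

D

D lies in the 9-cycle (A K D G J H F C B).
Powers repeat with period 9 on this cycle, and 18 mod 9 = 0, so σ^18(D) = σ^0(D).
So σ^18(D) = D.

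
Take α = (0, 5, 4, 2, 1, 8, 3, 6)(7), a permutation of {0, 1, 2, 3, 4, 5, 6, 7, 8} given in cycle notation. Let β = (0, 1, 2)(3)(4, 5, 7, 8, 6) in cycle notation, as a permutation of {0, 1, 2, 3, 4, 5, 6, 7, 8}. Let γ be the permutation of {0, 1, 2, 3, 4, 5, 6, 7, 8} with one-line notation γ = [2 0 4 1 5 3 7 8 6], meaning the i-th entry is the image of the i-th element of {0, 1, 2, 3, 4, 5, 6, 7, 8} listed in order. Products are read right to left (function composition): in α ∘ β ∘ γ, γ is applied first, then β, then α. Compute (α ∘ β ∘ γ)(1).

8

Apply the permutations in order: γ(1) = 0, then β(0) = 1, then α(1) = 8. So (α ∘ β ∘ γ)(1) = 8.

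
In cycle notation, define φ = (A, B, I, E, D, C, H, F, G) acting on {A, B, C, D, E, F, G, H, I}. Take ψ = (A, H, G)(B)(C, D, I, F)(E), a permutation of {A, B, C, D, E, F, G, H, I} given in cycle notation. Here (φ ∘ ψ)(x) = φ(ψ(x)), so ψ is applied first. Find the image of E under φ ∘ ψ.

D

ψ(E) = E, then φ(E) = D; composing gives (φ ∘ ψ)(E) = D.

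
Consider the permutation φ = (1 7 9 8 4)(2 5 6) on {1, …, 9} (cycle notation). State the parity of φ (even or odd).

even

The cycle lengths are 5, 3, 1.
A cycle of length ℓ contributes ℓ−1 transpositions, so φ is a product of 4 + 2 = 6 transpositions — even.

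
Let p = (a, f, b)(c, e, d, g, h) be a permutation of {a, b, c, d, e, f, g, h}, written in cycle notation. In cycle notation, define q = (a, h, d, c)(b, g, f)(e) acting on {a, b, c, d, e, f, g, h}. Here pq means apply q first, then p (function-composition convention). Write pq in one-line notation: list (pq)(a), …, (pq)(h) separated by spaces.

(pq)(x) = p(q(x)). Computing each image: p(q(a)) = p(h) = c, p(q(b)) = p(g) = h, p(q(c)) = p(a) = f, p(q(d)) = p(c) = e, p(q(e)) = p(e) = d, p(q(f)) = p(b) = a, p(q(g)) = p(f) = b, p(q(h)) = p(d) = g.
Hence pq = [c h f e d a b g].

c h f e d a b g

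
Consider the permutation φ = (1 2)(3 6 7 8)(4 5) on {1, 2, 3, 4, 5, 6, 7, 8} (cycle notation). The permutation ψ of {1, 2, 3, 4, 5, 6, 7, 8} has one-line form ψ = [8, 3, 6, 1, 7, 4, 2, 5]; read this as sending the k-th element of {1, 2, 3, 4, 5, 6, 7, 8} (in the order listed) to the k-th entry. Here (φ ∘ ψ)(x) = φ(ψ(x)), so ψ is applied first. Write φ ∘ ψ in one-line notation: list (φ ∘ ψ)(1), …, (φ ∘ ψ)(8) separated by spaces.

For each element, apply ψ then φ: 1 → 8 → 3; 2 → 3 → 6; 3 → 6 → 7; 4 → 1 → 2; 5 → 7 → 8; 6 → 4 → 5; 7 → 2 → 1; 8 → 5 → 4.
Collecting the images, φ ∘ ψ = [3 6 7 2 8 5 1 4].

3 6 7 2 8 5 1 4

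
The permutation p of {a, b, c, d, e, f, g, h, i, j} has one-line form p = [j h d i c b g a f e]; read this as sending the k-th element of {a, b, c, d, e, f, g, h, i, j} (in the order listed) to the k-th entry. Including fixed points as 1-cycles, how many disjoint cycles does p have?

2

The cycle decomposition is (a j e c d i f b h)(g), which has 2 cycles (counting 1-cycles).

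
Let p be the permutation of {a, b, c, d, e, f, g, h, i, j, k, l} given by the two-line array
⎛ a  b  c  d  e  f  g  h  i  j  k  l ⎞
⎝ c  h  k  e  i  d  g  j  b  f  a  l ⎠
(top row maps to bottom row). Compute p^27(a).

a

Tracing a → c → … returns to a after 3 steps, so a lies in a 3-cycle (a c k).
Since the cycle has length 3, p^27 acts on it the same as p^0 (27 mod 3 = 0).
So p^27(a) = a.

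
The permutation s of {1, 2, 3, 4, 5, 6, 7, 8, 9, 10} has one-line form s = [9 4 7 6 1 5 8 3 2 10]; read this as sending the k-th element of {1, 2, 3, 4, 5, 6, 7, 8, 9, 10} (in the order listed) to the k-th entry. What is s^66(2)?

2

Tracing 2 → 4 → … returns to 2 after 6 steps, so 2 lies in a 6-cycle (1 9 2 4 6 5).
Since the cycle has length 6, s^66 acts on it the same as s^0 (66 mod 6 = 0).
So s^66(2) = 2.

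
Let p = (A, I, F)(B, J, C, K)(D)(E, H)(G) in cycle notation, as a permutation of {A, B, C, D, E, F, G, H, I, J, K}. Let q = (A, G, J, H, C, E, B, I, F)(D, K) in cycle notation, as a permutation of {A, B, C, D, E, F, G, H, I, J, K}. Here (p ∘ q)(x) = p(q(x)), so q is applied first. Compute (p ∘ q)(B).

(p ∘ q)(B) = p(q(B)). q(B) = I, then p(I) = F. So (p ∘ q)(B) = F.

F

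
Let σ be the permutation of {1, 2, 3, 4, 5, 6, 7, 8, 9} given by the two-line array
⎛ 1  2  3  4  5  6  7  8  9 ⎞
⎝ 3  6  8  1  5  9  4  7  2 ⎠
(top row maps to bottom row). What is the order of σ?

15

Writing σ as disjoint cycles, the cycle lengths are 5, 3, 1.
The order of σ is the least common multiple of its cycle lengths: lcm(5, 3) = 15.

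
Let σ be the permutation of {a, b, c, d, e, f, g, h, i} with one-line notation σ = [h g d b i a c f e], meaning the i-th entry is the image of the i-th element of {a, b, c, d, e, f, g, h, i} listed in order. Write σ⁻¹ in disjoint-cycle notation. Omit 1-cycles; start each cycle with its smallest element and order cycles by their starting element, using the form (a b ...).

The cycle decomposition of σ is (a h f)(b g c d)(e i).
The inverse reverses every cycle; in canonical form, σ⁻¹ = (a f h)(b d c g)(e i).

(a f h)(b d c g)(e i)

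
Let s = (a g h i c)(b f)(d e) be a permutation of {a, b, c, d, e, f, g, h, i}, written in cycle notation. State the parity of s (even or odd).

The cycle lengths are 5, 2, 2.
A cycle of length ℓ contributes ℓ−1 transpositions, so s is a product of 4 + 1 + 1 = 6 transpositions — even.

even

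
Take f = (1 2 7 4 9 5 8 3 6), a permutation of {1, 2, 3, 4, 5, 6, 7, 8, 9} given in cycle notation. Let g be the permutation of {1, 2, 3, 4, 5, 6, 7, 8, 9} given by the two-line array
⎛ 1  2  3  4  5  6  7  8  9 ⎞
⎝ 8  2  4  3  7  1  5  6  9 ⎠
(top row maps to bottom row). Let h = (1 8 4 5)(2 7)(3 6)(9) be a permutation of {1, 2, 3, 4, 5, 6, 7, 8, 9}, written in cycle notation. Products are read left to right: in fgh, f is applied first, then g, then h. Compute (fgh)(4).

9

(fgh)(4) = h(g(f(4))). f(4) = 9, then g(9) = 9, then h(9) = 9, so the result is 9.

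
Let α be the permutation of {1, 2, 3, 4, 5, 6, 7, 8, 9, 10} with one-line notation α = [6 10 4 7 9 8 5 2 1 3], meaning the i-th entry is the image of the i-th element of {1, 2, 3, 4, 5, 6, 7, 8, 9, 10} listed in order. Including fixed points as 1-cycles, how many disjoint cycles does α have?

1

The cycle decomposition is (1 6 8 2 10 3 4 7 5 9), which has 1 cycle (counting 1-cycles).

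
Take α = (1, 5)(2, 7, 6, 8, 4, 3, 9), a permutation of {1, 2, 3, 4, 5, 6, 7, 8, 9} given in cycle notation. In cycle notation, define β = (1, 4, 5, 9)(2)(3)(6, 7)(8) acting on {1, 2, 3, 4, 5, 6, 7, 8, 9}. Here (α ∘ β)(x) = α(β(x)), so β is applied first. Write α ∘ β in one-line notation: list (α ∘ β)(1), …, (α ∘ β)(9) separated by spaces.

3 7 9 1 2 6 8 4 5

Chase each element through β then α: 1 → 4 → 3; 2 → 2 → 7; 3 → 3 → 9; 4 → 5 → 1; 5 → 9 → 2; 6 → 7 → 6; 7 → 6 → 8; 8 → 8 → 4; 9 → 1 → 5.
So α ∘ β in one-line form is 3 7 9 1 2 6 8 4 5.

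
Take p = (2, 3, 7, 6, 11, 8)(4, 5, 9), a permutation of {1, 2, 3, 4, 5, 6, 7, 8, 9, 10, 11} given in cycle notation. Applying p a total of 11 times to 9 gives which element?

9 lies in the 3-cycle (4, 5, 9).
On a 3-cycle, p^3 is the identity, so p^11 = p^2 there (11 ≡ 2 mod 3).
Stepping 2 places around the cycle: 9 → 4 → 5.

5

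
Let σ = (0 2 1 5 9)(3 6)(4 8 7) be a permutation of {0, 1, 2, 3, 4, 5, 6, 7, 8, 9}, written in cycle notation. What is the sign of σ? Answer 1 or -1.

The cycle lengths are 5, 3, 2.
A cycle is odd iff its length is even; σ has 1 even-length cycle, so sgn(σ) = (−1)^1 and σ is odd.

-1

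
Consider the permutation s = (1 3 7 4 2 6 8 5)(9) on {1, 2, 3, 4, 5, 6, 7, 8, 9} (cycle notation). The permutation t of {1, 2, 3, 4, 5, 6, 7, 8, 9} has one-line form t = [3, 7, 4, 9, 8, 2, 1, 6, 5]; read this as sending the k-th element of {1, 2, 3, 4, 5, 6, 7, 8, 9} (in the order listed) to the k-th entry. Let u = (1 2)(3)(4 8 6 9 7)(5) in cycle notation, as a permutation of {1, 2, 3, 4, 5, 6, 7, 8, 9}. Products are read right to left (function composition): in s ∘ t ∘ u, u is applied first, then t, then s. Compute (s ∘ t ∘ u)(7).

9

Apply the permutations in order: u(7) = 4, then t(4) = 9, then s(9) = 9. So (s ∘ t ∘ u)(7) = 9.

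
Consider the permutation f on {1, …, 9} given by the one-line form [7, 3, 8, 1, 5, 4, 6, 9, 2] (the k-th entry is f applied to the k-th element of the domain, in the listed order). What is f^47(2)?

Tracing 2 → 3 → … returns to 2 after 4 steps, so 2 lies in a 4-cycle (2 3 8 9).
Powers repeat with period 4 on this cycle, and 47 mod 4 = 3, so f^47(2) = f^3(2).
Stepping 3 places around the cycle: 2 → 3 → 8 → 9.

9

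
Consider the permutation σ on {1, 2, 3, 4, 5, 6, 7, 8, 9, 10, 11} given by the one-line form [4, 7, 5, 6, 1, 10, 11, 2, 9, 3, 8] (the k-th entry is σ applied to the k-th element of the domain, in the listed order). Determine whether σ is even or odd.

even

In disjoint-cycle form the cycle lengths are 6, 4, 1.
A cycle is odd iff its length is even; σ has 2 even-length cycles, so sgn(σ) = (−1)^2 and σ is even.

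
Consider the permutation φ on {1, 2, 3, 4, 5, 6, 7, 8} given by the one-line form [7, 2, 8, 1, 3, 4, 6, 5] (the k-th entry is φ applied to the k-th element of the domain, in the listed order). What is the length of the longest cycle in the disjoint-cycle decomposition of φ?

4

Decomposing into disjoint cycles gives (1, 7, 6, 4)(3, 8, 5); the longest has length 4.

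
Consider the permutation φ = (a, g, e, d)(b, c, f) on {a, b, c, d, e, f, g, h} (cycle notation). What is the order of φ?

12

The disjoint cycles have lengths 4, 3, 1.
Since disjoint cycles commute, ord(φ) = lcm(4, 3) = 12.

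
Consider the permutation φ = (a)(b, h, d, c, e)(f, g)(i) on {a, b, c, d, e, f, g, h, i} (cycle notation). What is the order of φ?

10

The cycle type of φ is (5, 2, 1, 1).
Since disjoint cycles commute, ord(φ) = lcm(5, 2) = 10.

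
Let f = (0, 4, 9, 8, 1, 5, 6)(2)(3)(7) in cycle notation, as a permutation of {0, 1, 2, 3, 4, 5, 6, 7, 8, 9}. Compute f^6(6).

5

6 lies in the 7-cycle (0, 4, 9, 8, 1, 5, 6).
Stepping 6 places around the cycle: 6 → 0 → 4 → 9 → 8 → 1 → 5.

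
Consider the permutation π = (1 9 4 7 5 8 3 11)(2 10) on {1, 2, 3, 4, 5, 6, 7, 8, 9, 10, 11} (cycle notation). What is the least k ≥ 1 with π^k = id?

The cycle type of π is (8, 2, 1).
The order of π is the least common multiple of its cycle lengths: lcm(8, 2) = 8.

8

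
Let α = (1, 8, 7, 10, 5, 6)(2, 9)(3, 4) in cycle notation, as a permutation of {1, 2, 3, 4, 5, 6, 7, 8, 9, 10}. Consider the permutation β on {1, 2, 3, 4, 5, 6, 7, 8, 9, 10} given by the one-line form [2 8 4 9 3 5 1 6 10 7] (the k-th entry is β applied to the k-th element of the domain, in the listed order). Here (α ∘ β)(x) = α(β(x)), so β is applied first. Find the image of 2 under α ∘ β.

7

First apply β: β(2) = 8, then α(8) = 7. Thus (α ∘ β)(2) = 7.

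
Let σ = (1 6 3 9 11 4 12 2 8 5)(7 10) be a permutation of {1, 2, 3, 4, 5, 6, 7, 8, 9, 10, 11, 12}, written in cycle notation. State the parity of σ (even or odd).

The cycle lengths are 10, 2.
A cycle of length ℓ contributes ℓ−1 transpositions, so σ is a product of 9 + 1 = 10 transpositions — even.

even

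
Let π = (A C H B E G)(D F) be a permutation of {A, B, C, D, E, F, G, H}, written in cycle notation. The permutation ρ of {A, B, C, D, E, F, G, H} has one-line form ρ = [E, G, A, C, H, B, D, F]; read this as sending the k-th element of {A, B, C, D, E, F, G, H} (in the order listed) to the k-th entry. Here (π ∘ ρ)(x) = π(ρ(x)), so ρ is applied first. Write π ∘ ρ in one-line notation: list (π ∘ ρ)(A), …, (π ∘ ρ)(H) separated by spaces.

(π ∘ ρ)(x) = π(ρ(x)). Computing each image: π(ρ(A)) = π(E) = G, π(ρ(B)) = π(G) = A, π(ρ(C)) = π(A) = C, π(ρ(D)) = π(C) = H, π(ρ(E)) = π(H) = B, π(ρ(F)) = π(B) = E, π(ρ(G)) = π(D) = F, π(ρ(H)) = π(F) = D.
Hence π ∘ ρ = [G A C H B E F D].

G A C H B E F D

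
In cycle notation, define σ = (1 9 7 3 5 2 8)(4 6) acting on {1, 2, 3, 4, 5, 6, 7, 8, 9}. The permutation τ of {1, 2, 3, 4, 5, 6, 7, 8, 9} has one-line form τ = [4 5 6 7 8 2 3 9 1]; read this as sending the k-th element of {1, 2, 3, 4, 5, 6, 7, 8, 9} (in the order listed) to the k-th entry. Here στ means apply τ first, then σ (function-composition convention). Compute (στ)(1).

6

First apply τ: τ(1) = 4, then σ(4) = 6. Thus (στ)(1) = 6.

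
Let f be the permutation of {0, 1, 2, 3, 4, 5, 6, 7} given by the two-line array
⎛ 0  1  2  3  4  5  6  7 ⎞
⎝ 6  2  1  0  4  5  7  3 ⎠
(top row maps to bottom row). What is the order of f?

4

Decomposing into disjoint cycles gives cycle lengths 4, 2, 1, 1.
The order is lcm(4, 2) = 4.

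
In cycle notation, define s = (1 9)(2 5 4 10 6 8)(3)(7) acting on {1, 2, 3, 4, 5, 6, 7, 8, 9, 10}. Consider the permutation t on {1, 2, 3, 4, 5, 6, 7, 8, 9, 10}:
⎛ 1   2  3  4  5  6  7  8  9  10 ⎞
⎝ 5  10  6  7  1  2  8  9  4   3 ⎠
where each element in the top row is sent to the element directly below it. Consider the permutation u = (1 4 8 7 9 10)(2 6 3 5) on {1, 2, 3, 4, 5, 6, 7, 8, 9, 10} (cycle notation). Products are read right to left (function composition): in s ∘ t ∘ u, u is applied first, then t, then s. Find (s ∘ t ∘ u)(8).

(s ∘ t ∘ u)(8) = s(t(u(8))). u(8) = 7, then t(7) = 8, then s(8) = 2, so the result is 2.

2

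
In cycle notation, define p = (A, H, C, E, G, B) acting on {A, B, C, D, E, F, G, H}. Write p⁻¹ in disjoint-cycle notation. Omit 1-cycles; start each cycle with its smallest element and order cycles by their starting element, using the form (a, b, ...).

If p sends a → b within a cycle, p⁻¹ sends b → a; equivalently, reverse each cycle.
Reversing each cycle of p and rotating so the smallest element leads gives (A, B, G, E, C, H).

(A, B, G, E, C, H)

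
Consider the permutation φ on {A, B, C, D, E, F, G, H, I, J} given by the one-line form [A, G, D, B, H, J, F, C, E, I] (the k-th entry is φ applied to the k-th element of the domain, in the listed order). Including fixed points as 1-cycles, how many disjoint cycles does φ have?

The cycle decomposition is (A)(B G F J I E H C D), which has 2 cycles (counting 1-cycles).

2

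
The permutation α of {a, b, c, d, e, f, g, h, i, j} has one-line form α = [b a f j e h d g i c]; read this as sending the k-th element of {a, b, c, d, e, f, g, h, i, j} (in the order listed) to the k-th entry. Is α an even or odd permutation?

even

In disjoint-cycle form the cycle lengths are 6, 2, 1, 1.
A cycle of length ℓ contributes ℓ−1 transpositions, so α is a product of 5 + 1 = 6 transpositions — even.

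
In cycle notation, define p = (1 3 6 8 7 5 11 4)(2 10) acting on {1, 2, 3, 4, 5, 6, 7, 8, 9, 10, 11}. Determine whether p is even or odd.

even

The cycle lengths are 8, 2, 1.
A cycle of length ℓ contributes ℓ−1 transpositions, so p is a product of 7 + 1 = 8 transpositions — even.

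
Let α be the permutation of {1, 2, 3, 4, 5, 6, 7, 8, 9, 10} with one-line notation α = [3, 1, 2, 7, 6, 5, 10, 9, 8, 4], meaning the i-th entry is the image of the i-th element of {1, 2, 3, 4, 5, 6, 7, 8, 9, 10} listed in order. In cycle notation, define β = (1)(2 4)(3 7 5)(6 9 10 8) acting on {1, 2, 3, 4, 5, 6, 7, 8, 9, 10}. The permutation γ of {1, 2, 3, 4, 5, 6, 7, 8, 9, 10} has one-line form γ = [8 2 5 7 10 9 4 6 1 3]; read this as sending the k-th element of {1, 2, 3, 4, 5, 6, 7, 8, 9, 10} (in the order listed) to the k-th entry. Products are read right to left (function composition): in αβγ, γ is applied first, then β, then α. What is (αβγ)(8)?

8

Apply the permutations in order: γ(8) = 6, then β(6) = 9, then α(9) = 8. So (αβγ)(8) = 8.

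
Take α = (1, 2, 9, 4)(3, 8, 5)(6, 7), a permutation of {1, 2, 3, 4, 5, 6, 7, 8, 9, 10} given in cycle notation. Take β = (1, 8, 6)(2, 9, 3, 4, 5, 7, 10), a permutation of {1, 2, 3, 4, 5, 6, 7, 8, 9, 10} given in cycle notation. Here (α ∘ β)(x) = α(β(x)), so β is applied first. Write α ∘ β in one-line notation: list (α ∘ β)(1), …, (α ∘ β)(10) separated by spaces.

5 4 1 3 6 2 10 7 8 9

For each element, apply β then α: 1 → 8 → 5; 2 → 9 → 4; 3 → 4 → 1; 4 → 5 → 3; 5 → 7 → 6; 6 → 1 → 2; 7 → 10 → 10; 8 → 6 → 7; 9 → 3 → 8; 10 → 2 → 9.
Collecting the images, α ∘ β = [5 4 1 3 6 2 10 7 8 9].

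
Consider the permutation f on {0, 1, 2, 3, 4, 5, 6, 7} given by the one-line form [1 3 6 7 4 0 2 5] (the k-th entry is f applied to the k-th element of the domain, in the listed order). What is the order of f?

Decomposing into disjoint cycles gives cycle lengths 5, 2, 1.
The order of f is the least common multiple of its cycle lengths: lcm(5, 2) = 10.

10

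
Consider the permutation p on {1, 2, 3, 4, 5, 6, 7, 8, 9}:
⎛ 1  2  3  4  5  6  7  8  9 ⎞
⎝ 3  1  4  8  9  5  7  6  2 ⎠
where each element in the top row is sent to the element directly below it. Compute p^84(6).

1

Tracing 6 → 5 → … returns to 6 after 8 steps, so 6 lies in an 8-cycle (1, 3, 4, 8, 6, 5, 9, 2).
On an 8-cycle, p^8 is the identity, so p^84 = p^4 there (84 ≡ 4 mod 8).
Stepping 4 places around the cycle: 6 → 5 → 9 → 2 → 1.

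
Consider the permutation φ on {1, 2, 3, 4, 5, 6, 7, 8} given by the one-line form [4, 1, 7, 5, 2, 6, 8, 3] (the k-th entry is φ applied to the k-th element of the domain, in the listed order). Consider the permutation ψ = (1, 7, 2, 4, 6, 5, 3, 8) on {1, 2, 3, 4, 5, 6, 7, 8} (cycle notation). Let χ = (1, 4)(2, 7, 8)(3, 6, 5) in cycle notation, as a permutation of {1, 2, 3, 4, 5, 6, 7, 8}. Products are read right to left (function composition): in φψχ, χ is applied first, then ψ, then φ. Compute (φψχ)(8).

5

(φψχ)(8) = φ(ψ(χ(8))). χ(8) = 2, then ψ(2) = 4, then φ(4) = 5, so the result is 5.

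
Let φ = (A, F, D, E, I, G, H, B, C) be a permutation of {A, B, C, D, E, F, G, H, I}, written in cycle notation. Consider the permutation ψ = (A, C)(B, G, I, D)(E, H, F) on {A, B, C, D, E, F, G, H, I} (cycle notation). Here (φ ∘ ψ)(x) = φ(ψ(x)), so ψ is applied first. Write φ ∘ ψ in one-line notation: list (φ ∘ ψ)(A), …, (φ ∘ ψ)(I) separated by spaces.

Chase each element through ψ then φ: A → C → A; B → G → H; C → A → F; D → B → C; E → H → B; F → E → I; G → I → G; H → F → D; I → D → E.
Collecting the images, φ ∘ ψ = [A H F C B I G D E].

A H F C B I G D E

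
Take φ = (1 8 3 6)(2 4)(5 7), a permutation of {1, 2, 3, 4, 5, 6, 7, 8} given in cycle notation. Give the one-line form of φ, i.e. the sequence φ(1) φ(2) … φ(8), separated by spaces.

8 4 6 2 7 1 5 3

Reading each image from the cycles: 1→8, 2→4, 3→6, 4→2, 5→7, 6→1, 7→5, 8→3.
Listing these in domain order gives 8 4 6 2 7 1 5 3.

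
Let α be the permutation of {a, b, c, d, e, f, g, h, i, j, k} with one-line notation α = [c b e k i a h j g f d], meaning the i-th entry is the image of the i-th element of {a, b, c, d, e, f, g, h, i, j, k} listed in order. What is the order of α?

8

Decomposing into disjoint cycles gives cycle lengths 8, 2, 1.
The order of α is the least common multiple of its cycle lengths: lcm(8, 2) = 8.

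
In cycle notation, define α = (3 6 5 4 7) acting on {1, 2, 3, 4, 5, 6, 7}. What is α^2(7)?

6

7 lies in the 5-cycle (3 6 5 4 7).
Stepping 2 places around the cycle: 7 → 3 → 6.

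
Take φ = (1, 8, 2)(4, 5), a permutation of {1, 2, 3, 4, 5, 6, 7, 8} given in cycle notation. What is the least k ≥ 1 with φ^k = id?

The disjoint cycles have lengths 3, 2, 1, 1, 1.
The order of φ is the least common multiple of its cycle lengths: lcm(3, 2) = 6.

6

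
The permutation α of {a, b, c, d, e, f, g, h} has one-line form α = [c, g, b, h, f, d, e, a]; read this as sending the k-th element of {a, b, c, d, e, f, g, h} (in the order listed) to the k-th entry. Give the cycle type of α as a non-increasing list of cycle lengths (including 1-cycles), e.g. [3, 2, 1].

[8]

The disjoint cycles are (a c b g e f d h), with lengths 8 in non-increasing order.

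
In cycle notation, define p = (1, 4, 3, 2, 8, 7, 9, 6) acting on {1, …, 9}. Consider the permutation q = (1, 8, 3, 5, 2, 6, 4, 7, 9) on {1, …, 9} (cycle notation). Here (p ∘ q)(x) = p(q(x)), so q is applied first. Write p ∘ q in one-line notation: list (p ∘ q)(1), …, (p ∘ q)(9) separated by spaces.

Chase each element through q then p: 1 → 8 → 7; 2 → 6 → 1; 3 → 5 → 5; 4 → 7 → 9; 5 → 2 → 8; 6 → 4 → 3; 7 → 9 → 6; 8 → 3 → 2; 9 → 1 → 4.
Collecting the images, p ∘ q = [7 1 5 9 8 3 6 2 4].

7 1 5 9 8 3 6 2 4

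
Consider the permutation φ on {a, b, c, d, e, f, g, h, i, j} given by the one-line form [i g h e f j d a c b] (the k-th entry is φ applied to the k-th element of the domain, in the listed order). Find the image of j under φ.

b

j is element number 10 of the domain, and entry number 10 of the one-line form is b, so φ(j) = b.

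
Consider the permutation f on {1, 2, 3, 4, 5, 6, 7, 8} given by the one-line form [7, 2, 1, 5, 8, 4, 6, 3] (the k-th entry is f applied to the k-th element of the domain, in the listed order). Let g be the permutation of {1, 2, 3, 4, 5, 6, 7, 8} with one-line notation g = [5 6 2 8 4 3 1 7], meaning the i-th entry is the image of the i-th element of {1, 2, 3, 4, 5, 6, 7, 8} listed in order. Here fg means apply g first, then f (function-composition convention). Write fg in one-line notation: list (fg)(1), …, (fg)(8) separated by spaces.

8 4 2 3 5 1 7 6

Chase each element through g then f: 1 → 5 → 8; 2 → 6 → 4; 3 → 2 → 2; 4 → 8 → 3; 5 → 4 → 5; 6 → 3 → 1; 7 → 1 → 7; 8 → 7 → 6.
Collecting the images, fg = [8 4 2 3 5 1 7 6].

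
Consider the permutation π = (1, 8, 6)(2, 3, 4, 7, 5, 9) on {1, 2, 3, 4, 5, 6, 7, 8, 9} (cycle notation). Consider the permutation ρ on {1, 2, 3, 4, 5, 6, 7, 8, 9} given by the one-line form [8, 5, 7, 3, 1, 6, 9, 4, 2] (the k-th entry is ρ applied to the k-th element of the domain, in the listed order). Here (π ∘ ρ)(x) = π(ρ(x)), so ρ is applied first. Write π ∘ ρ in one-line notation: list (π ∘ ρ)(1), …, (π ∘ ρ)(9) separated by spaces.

6 9 5 4 8 1 2 7 3

(π ∘ ρ)(x) = π(ρ(x)). Computing each image: π(ρ(1)) = π(8) = 6, π(ρ(2)) = π(5) = 9, π(ρ(3)) = π(7) = 5, π(ρ(4)) = π(3) = 4, π(ρ(5)) = π(1) = 8, π(ρ(6)) = π(6) = 1, π(ρ(7)) = π(9) = 2, π(ρ(8)) = π(4) = 7, π(ρ(9)) = π(2) = 3.
Hence π ∘ ρ = [6 9 5 4 8 1 2 7 3].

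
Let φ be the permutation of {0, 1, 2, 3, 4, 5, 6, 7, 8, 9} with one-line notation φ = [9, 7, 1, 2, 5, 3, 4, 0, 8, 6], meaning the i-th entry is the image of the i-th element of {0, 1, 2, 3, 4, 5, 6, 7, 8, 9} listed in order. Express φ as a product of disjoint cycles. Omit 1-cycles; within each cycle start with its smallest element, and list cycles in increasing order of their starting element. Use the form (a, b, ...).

(0, 9, 6, 4, 5, 3, 2, 1, 7)

From 0: 0 → 9 → 6 → 4 → 5 → 3 → 2 → 1 → 7 → 0, closing the cycle (0, 9, 6, 4, 5, 3, 2, 1, 7).
Continuing from each remaining unvisited element yields (0, 9, 6, 4, 5, 3, 2, 1, 7).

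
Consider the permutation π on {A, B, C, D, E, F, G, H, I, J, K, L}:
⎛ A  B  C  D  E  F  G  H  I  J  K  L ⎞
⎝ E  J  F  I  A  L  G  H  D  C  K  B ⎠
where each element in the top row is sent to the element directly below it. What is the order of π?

Decomposing into disjoint cycles gives cycle lengths 5, 2, 2, 1, 1, 1.
Since disjoint cycles commute, ord(π) = lcm(5, 2, 2) = 10.

10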